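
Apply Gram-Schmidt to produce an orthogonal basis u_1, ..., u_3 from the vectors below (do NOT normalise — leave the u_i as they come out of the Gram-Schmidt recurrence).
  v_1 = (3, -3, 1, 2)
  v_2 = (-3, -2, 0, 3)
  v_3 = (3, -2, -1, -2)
Orthogonal basis:
  u_1 = (3, -3, 1, 2)
  u_2 = (-78/23, -37/23, -3/23, 63/23)
  u_3 = (-117/497, -801/497, -750/497, -93/71)

Apply the Gram-Schmidt recurrence
  u_1 = v_1
  u_i = v_i − Σ_{j<i} ((v_i · u_j) / (u_j · u_j)) · u_j.

Step by step this gives:
  u_1 = (3, -3, 1, 2)
  u_2 = (-78/23, -37/23, -3/23, 63/23)
  u_3 = (-117/497, -801/497, -750/497, -93/71)

Orthogonality check:
  u_2 · u_1 = 0 (should be 0)
  u_3 · u_1 = 0 (should be 0)
  u_3 · u_2 = 0 (should be 0)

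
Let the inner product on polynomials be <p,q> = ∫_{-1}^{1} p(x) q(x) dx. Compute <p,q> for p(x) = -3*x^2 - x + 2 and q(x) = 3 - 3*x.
<p,q> = 8

Expand the product: p(x)·q(x) = 9*x^3 - 6*x^2 - 9*x + 6.
∫_{-1}^{1} of each monomial x^k gives [2/(k+1) if k even, 0 if k odd]. Integrating term-by-term (or equivalently evaluating the antiderivative F(x) = 9*x^4/4 - 2*x^3 - 9*x^2/2 + 6*x at the endpoints):
  F(1) − F(−1) = 7/4 − (-25/4) = 8.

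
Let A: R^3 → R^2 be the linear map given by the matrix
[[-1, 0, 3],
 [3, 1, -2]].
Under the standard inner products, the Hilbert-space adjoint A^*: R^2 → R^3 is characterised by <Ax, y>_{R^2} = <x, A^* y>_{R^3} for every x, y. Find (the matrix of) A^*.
A^* = A^T =
[[-1, 3],
 [0, 1],
 [3, -2]]

For real matrices with standard dot products, the defining identity <Ax, y> = <x, A^* y> gives (Ax)^T y = x^T (A^*) y, i.e. x^T A^T y = x^T (A^*) y. Since this holds for all x, y, we must have A^* = A^T. Therefore
A^* =
[[-1, 3],
 [0, 1],
 [3, -2]].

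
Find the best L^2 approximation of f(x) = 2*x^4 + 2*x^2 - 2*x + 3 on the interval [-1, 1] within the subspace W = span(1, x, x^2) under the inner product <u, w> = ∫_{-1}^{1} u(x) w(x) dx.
g(x) = 26*x^2/7 - 2*x + 99/35

The best approximation g ∈ W is the orthogonal projection of f onto W. Writing g = a_0 + a_1 x + a_2 x^2, the coefficients solve the normal equations G · a = b where
  G_{ij} = <φ_i, φ_j> and b_i = <f, φ_i>, with φ_0 = 1, φ_1 = x, φ_2 = x^2.
G =
  [2, 0, 2/3]
  [0, 2/3, 0]
  [2/3, 0, 2/5],
b = (122/15, -4/3, 118/35).
Solving gives a_0 = 99/35, a_1 = -2, a_2 = 26/7, so
  g(x) = 26*x^2/7 - 2*x + 99/35.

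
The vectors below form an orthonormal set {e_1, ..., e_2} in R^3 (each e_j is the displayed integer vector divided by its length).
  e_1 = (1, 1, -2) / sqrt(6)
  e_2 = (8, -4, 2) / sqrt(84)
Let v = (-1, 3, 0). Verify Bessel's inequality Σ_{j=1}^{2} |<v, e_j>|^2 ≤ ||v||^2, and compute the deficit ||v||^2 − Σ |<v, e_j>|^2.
Σ |<v, e_j>|^2 = 38/7; ||v||^2 = 10; deficit = 32/7

Write each e_j = u_j / sqrt(<u_j, u_j>) where u_j is the displayed integer vector. Then <v, e_j> = <v, u_j> / sqrt(<u_j, u_j>), so |<v, e_j>|^2 = <v, u_j>^2 / <u_j, u_j>.
Coefficients: <v, e_1> = 2/sqrt(6), <v, e_2> = -20/sqrt(84).
Square and sum: Σ |<v, e_j>|^2 = 38/7.
Compute ||v||^2 = v·v = 10.
Deficit = 10 − 38/7 = 32/7 ≥ 0, confirming Bessel's inequality. (The deficit equals ||v − Σ <v,e_j> e_j||^2, the squared distance from v to span{e_j}.)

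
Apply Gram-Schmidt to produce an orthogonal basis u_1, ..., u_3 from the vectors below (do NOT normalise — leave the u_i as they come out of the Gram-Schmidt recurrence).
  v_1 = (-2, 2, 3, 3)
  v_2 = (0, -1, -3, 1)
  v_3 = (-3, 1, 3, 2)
Orthogonal basis:
  u_1 = (-2, 2, 3, 3)
  u_2 = (-8/13, -5/13, -27/13, 25/13)
  u_3 = (-48/37, -30/37, 9/74, -33/74)

Apply the Gram-Schmidt recurrence
  u_1 = v_1
  u_i = v_i − Σ_{j<i} ((v_i · u_j) / (u_j · u_j)) · u_j.

Step by step this gives:
  u_1 = (-2, 2, 3, 3)
  u_2 = (-8/13, -5/13, -27/13, 25/13)
  u_3 = (-48/37, -30/37, 9/74, -33/74)

Orthogonality check:
  u_2 · u_1 = 0 (should be 0)
  u_3 · u_1 = 0 (should be 0)
  u_3 · u_2 = 0 (should be 0)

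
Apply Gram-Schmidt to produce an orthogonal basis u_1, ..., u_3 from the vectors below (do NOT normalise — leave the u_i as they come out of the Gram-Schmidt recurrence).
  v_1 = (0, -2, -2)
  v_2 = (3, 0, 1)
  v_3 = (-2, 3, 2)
Orthogonal basis:
  u_1 = (0, -2, -2)
  u_2 = (3, -1/2, 1/2)
  u_3 = (1/19, 3/19, -3/19)

Apply the Gram-Schmidt recurrence
  u_1 = v_1
  u_i = v_i − Σ_{j<i} ((v_i · u_j) / (u_j · u_j)) · u_j.

Step by step this gives:
  u_1 = (0, -2, -2)
  u_2 = (3, -1/2, 1/2)
  u_3 = (1/19, 3/19, -3/19)

Orthogonality check:
  u_2 · u_1 = 0 (should be 0)
  u_3 · u_1 = 0 (should be 0)
  u_3 · u_2 = 0 (should be 0)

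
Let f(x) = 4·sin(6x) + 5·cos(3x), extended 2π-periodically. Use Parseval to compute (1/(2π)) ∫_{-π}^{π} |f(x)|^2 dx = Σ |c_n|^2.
Σ |c_n|^2 = 41/2

Expand |f|^2 and use orthogonality of {sin(nx), cos(mx)} on [-π, π]:
  ∫_{-π}^{π} sin(nx)^2 dx = π, ∫ cos(mx)^2 dx = π, and cross terms integrate to 0.
So ∫_{-π}^{π} f(x)^2 dx = 4^2 · π + 5^2 · π = (16 + 25)π.
Divide by 2π: (16 + 25)/2 = 41/2.
By Parseval, this equals Σ |c_n|^2.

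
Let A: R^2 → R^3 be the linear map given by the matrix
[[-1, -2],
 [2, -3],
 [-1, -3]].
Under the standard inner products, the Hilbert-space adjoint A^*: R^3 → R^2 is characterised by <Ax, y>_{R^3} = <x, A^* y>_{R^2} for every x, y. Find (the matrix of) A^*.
A^* = A^T =
[[-1, 2, -1],
 [-2, -3, -3]]

For real matrices with standard dot products, the defining identity <Ax, y> = <x, A^* y> gives (Ax)^T y = x^T (A^*) y, i.e. x^T A^T y = x^T (A^*) y. Since this holds for all x, y, we must have A^* = A^T. Therefore
A^* =
[[-1, 2, -1],
 [-2, -3, -3]].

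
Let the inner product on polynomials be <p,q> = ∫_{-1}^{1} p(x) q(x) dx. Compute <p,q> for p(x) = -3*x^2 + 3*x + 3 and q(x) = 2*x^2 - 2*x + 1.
<p,q> = 8/5

Expand the product: p(x)·q(x) = -6*x^4 + 12*x^3 - 3*x^2 - 3*x + 3.
∫_{-1}^{1} of each monomial x^k gives [2/(k+1) if k even, 0 if k odd]. Integrating term-by-term (or equivalently evaluating the antiderivative F(x) = -6*x^5/5 + 3*x^4 - x^3 - 3*x^2/2 + 3*x at the endpoints):
  F(1) − F(−1) = 23/10 − (7/10) = 8/5.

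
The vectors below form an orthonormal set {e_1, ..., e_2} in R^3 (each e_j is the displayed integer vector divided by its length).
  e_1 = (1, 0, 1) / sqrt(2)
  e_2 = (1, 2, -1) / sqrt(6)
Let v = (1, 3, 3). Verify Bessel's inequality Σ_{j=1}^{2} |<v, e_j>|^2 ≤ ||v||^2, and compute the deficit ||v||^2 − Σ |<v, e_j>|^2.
Σ |<v, e_j>|^2 = 32/3; ||v||^2 = 19; deficit = 25/3

Write each e_j = u_j / sqrt(<u_j, u_j>) where u_j is the displayed integer vector. Then <v, e_j> = <v, u_j> / sqrt(<u_j, u_j>), so |<v, e_j>|^2 = <v, u_j>^2 / <u_j, u_j>.
Coefficients: <v, e_1> = 4/sqrt(2), <v, e_2> = 4/sqrt(6).
Square and sum: Σ |<v, e_j>|^2 = 32/3.
Compute ||v||^2 = v·v = 19.
Deficit = 19 − 32/3 = 25/3 ≥ 0, confirming Bessel's inequality. (The deficit equals ||v − Σ <v,e_j> e_j||^2, the squared distance from v to span{e_j}.)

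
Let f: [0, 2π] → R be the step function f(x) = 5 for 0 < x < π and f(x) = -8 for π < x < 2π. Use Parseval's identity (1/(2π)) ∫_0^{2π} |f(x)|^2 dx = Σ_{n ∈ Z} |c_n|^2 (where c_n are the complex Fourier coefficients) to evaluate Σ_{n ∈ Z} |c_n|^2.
Σ |c_n|^2 = 89/2

Parseval equates the L^2 energy of f (normalised by 1/(2π)) with the ℓ^2 sum of its Fourier coefficients: (1/(2π)) ∫_0^{2π} |f|^2 = Σ |c_n|^2.
Compute the left side: (1/(2π)) [∫_0^π 5^2 dx + ∫_π^{2π} (-8)^2 dx] = (1/(2π)) · (25π + 64π) = (25 + 64)/2 = 89/2.
So Σ_{n ∈ Z} |c_n|^2 = 89/2.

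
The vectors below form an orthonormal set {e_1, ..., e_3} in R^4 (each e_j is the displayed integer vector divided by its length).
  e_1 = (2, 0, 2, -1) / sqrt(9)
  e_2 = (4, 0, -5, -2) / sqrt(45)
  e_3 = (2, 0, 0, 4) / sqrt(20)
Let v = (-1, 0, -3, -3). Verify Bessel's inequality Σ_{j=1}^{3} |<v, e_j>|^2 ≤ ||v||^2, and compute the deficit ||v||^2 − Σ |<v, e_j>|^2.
Σ |<v, e_j>|^2 = 19; ||v||^2 = 19; deficit = 0

Write each e_j = u_j / sqrt(<u_j, u_j>) where u_j is the displayed integer vector. Then <v, e_j> = <v, u_j> / sqrt(<u_j, u_j>), so |<v, e_j>|^2 = <v, u_j>^2 / <u_j, u_j>.
Coefficients: <v, e_1> = -5/sqrt(9), <v, e_2> = 17/sqrt(45), <v, e_3> = -14/sqrt(20).
Square and sum: Σ |<v, e_j>|^2 = 19.
Compute ||v||^2 = v·v = 19.
Deficit = 19 − 19 = 0 ≥ 0, confirming Bessel's inequality. (The deficit equals ||v − Σ <v,e_j> e_j||^2, the squared distance from v to span{e_j}.)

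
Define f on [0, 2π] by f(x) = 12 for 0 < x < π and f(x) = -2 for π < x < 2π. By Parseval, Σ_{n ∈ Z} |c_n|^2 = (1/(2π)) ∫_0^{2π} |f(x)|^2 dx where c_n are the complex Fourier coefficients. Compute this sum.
Σ |c_n|^2 = 74

Parseval equates the L^2 energy of f (normalised by 1/(2π)) with the ℓ^2 sum of its Fourier coefficients: (1/(2π)) ∫_0^{2π} |f|^2 = Σ |c_n|^2.
Compute the left side: (1/(2π)) [∫_0^π 12^2 dx + ∫_π^{2π} (-2)^2 dx] = (1/(2π)) · (144π + 4π) = (144 + 4)/2 = 74.
So Σ_{n ∈ Z} |c_n|^2 = 74.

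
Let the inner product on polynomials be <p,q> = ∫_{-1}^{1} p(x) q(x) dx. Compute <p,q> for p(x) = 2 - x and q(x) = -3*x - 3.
<p,q> = -10

Expand the product: p(x)·q(x) = 3*x^2 - 3*x - 6.
∫_{-1}^{1} of each monomial x^k gives [2/(k+1) if k even, 0 if k odd]. Integrating term-by-term (or equivalently evaluating the antiderivative F(x) = x^3 - 3*x^2/2 - 6*x at the endpoints):
  F(1) − F(−1) = -13/2 − (7/2) = -10.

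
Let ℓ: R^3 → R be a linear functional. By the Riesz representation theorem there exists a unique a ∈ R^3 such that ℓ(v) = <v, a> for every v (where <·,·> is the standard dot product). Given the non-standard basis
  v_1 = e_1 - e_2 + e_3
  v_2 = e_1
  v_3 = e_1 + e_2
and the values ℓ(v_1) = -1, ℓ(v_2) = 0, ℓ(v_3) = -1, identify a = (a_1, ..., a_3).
a = (0, -1, -2)

Write a = (a_1, ..., a_3) in the standard basis. For each basis vector v_i, ℓ(v_i) = <v_i, a> is a linear equation in the a_j's. Collect the n equations into a matrix system V a = ℓ, where row i of V is v_i (expressed in the standard basis). Since V is invertible (lower-triangular with 1s on the diagonal, up to permutation), solve by back-substitution:
  V =
[[1, -1, 1],
 [1, 0, 0],
 [1, 1, 0]]
  V a = (-1, 0, -1)
Solving gives a = (0, -1, -2).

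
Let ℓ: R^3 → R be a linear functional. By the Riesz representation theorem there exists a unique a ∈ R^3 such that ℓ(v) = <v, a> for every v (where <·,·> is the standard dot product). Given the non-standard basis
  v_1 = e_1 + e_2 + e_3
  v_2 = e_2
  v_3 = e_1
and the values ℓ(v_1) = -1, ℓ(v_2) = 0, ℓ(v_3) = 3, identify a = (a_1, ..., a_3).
a = (3, 0, -4)

Write a = (a_1, ..., a_3) in the standard basis. For each basis vector v_i, ℓ(v_i) = <v_i, a> is a linear equation in the a_j's. Collect the n equations into a matrix system V a = ℓ, where row i of V is v_i (expressed in the standard basis). Since V is invertible (lower-triangular with 1s on the diagonal, up to permutation), solve by back-substitution:
  V =
[[1, 1, 1],
 [0, 1, 0],
 [1, 0, 0]]
  V a = (-1, 0, 3)
Solving gives a = (3, 0, -4).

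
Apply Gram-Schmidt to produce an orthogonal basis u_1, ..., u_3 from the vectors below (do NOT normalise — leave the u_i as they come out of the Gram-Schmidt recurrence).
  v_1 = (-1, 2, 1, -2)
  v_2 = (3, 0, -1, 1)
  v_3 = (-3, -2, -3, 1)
Orthogonal basis:
  u_1 = (-1, 2, 1, -2)
  u_2 = (12/5, 6/5, -2/5, -1/5)
  u_3 = (-30/37, 22/37, -106/37, -16/37)

Apply the Gram-Schmidt recurrence
  u_1 = v_1
  u_i = v_i − Σ_{j<i} ((v_i · u_j) / (u_j · u_j)) · u_j.

Step by step this gives:
  u_1 = (-1, 2, 1, -2)
  u_2 = (12/5, 6/5, -2/5, -1/5)
  u_3 = (-30/37, 22/37, -106/37, -16/37)

Orthogonality check:
  u_2 · u_1 = 0 (should be 0)
  u_3 · u_1 = 0 (should be 0)
  u_3 · u_2 = 0 (should be 0)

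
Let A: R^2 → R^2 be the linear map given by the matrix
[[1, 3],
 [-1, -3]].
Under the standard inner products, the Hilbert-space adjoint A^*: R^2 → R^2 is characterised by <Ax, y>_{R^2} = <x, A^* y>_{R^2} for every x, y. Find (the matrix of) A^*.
A^* = A^T =
[[1, -1],
 [3, -3]]

For real matrices with standard dot products, the defining identity <Ax, y> = <x, A^* y> gives (Ax)^T y = x^T (A^*) y, i.e. x^T A^T y = x^T (A^*) y. Since this holds for all x, y, we must have A^* = A^T. Therefore
A^* =
[[1, -1],
 [3, -3]].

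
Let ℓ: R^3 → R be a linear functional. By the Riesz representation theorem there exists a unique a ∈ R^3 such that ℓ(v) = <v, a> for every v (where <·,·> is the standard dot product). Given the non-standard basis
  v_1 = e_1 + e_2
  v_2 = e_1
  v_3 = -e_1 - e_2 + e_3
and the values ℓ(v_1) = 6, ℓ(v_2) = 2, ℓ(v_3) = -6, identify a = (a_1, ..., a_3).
a = (2, 4, 0)

Write a = (a_1, ..., a_3) in the standard basis. For each basis vector v_i, ℓ(v_i) = <v_i, a> is a linear equation in the a_j's. Collect the n equations into a matrix system V a = ℓ, where row i of V is v_i (expressed in the standard basis). Since V is invertible (lower-triangular with 1s on the diagonal, up to permutation), solve by back-substitution:
  V =
[[1, 1, 0],
 [1, 0, 0],
 [-1, -1, 1]]
  V a = (6, 2, -6)
Solving gives a = (2, 4, 0).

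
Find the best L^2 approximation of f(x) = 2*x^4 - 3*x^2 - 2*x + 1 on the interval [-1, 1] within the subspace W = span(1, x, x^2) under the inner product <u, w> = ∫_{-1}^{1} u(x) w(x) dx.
g(x) = -9*x^2/7 - 2*x + 29/35

The best approximation g ∈ W is the orthogonal projection of f onto W. Writing g = a_0 + a_1 x + a_2 x^2, the coefficients solve the normal equations G · a = b where
  G_{ij} = <φ_i, φ_j> and b_i = <f, φ_i>, with φ_0 = 1, φ_1 = x, φ_2 = x^2.
G =
  [2, 0, 2/3]
  [0, 2/3, 0]
  [2/3, 0, 2/5],
b = (4/5, -4/3, 4/105).
Solving gives a_0 = 29/35, a_1 = -2, a_2 = -9/7, so
  g(x) = -9*x^2/7 - 2*x + 29/35.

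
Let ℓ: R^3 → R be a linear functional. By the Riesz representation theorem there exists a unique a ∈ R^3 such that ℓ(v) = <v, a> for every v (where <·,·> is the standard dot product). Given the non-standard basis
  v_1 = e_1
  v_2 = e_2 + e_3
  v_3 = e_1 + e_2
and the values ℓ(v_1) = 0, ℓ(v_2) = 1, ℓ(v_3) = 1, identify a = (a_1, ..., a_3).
a = (0, 1, 0)

Write a = (a_1, ..., a_3) in the standard basis. For each basis vector v_i, ℓ(v_i) = <v_i, a> is a linear equation in the a_j's. Collect the n equations into a matrix system V a = ℓ, where row i of V is v_i (expressed in the standard basis). Since V is invertible (lower-triangular with 1s on the diagonal, up to permutation), solve by back-substitution:
  V =
[[1, 0, 0],
 [0, 1, 1],
 [1, 1, 0]]
  V a = (0, 1, 1)
Solving gives a = (0, 1, 0).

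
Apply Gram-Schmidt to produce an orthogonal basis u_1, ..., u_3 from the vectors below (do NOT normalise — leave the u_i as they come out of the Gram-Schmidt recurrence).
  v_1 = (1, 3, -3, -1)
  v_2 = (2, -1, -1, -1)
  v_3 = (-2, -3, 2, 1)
Orthogonal basis:
  u_1 = (1, 3, -3, -1)
  u_2 = (37/20, -29/20, -11/20, -17/20)
  u_3 = (-96/131, -77/131, -106/131, -9/131)

Apply the Gram-Schmidt recurrence
  u_1 = v_1
  u_i = v_i − Σ_{j<i} ((v_i · u_j) / (u_j · u_j)) · u_j.

Step by step this gives:
  u_1 = (1, 3, -3, -1)
  u_2 = (37/20, -29/20, -11/20, -17/20)
  u_3 = (-96/131, -77/131, -106/131, -9/131)

Orthogonality check:
  u_2 · u_1 = 0 (should be 0)
  u_3 · u_1 = 0 (should be 0)
  u_3 · u_2 = 0 (should be 0)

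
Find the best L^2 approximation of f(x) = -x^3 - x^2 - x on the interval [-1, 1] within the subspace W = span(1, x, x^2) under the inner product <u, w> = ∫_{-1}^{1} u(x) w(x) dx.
g(x) = -x^2 - 8*x/5

The best approximation g ∈ W is the orthogonal projection of f onto W. Writing g = a_0 + a_1 x + a_2 x^2, the coefficients solve the normal equations G · a = b where
  G_{ij} = <φ_i, φ_j> and b_i = <f, φ_i>, with φ_0 = 1, φ_1 = x, φ_2 = x^2.
G =
  [2, 0, 2/3]
  [0, 2/3, 0]
  [2/3, 0, 2/5],
b = (-2/3, -16/15, -2/5).
Solving gives a_0 = 0, a_1 = -8/5, a_2 = -1, so
  g(x) = -x^2 - 8*x/5.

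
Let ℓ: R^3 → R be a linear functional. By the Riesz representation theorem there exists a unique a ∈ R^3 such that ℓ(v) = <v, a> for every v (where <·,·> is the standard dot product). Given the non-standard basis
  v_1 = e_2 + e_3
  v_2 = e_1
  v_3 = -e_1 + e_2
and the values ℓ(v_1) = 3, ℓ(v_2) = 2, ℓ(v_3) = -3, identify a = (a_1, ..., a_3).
a = (2, -1, 4)

Write a = (a_1, ..., a_3) in the standard basis. For each basis vector v_i, ℓ(v_i) = <v_i, a> is a linear equation in the a_j's. Collect the n equations into a matrix system V a = ℓ, where row i of V is v_i (expressed in the standard basis). Since V is invertible (lower-triangular with 1s on the diagonal, up to permutation), solve by back-substitution:
  V =
[[0, 1, 1],
 [1, 0, 0],
 [-1, 1, 0]]
  V a = (3, 2, -3)
Solving gives a = (2, -1, 4).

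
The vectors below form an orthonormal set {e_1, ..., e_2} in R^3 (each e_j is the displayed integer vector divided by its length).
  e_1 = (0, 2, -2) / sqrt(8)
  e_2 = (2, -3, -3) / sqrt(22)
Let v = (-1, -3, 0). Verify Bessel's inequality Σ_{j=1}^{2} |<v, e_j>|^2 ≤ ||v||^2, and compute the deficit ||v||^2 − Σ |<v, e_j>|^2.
Σ |<v, e_j>|^2 = 74/11; ||v||^2 = 10; deficit = 36/11

Write each e_j = u_j / sqrt(<u_j, u_j>) where u_j is the displayed integer vector. Then <v, e_j> = <v, u_j> / sqrt(<u_j, u_j>), so |<v, e_j>|^2 = <v, u_j>^2 / <u_j, u_j>.
Coefficients: <v, e_1> = -6/sqrt(8), <v, e_2> = 7/sqrt(22).
Square and sum: Σ |<v, e_j>|^2 = 74/11.
Compute ||v||^2 = v·v = 10.
Deficit = 10 − 74/11 = 36/11 ≥ 0, confirming Bessel's inequality. (The deficit equals ||v − Σ <v,e_j> e_j||^2, the squared distance from v to span{e_j}.)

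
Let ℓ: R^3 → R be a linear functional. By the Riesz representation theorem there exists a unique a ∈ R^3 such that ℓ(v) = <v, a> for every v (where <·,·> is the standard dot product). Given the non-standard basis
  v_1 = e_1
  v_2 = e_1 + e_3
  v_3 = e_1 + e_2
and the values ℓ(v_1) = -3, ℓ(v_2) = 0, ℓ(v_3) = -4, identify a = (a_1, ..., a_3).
a = (-3, -1, 3)

Write a = (a_1, ..., a_3) in the standard basis. For each basis vector v_i, ℓ(v_i) = <v_i, a> is a linear equation in the a_j's. Collect the n equations into a matrix system V a = ℓ, where row i of V is v_i (expressed in the standard basis). Since V is invertible (lower-triangular with 1s on the diagonal, up to permutation), solve by back-substitution:
  V =
[[1, 0, 0],
 [1, 0, 1],
 [1, 1, 0]]
  V a = (-3, 0, -4)
Solving gives a = (-3, -1, 3).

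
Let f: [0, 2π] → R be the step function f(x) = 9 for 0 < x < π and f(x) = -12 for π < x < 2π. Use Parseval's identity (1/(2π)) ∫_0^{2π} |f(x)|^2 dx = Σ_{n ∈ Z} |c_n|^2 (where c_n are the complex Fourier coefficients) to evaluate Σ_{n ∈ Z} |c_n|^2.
Σ |c_n|^2 = 225/2

Parseval equates the L^2 energy of f (normalised by 1/(2π)) with the ℓ^2 sum of its Fourier coefficients: (1/(2π)) ∫_0^{2π} |f|^2 = Σ |c_n|^2.
Compute the left side: (1/(2π)) [∫_0^π 9^2 dx + ∫_π^{2π} (-12)^2 dx] = (1/(2π)) · (81π + 144π) = (81 + 144)/2 = 225/2.
So Σ_{n ∈ Z} |c_n|^2 = 225/2.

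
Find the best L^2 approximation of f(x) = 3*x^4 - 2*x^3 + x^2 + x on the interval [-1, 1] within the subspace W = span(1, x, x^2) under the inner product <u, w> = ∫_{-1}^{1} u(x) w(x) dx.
g(x) = 25*x^2/7 - x/5 - 9/35

The best approximation g ∈ W is the orthogonal projection of f onto W. Writing g = a_0 + a_1 x + a_2 x^2, the coefficients solve the normal equations G · a = b where
  G_{ij} = <φ_i, φ_j> and b_i = <f, φ_i>, with φ_0 = 1, φ_1 = x, φ_2 = x^2.
G =
  [2, 0, 2/3]
  [0, 2/3, 0]
  [2/3, 0, 2/5],
b = (28/15, -2/15, 44/35).
Solving gives a_0 = -9/35, a_1 = -1/5, a_2 = 25/7, so
  g(x) = 25*x^2/7 - x/5 - 9/35.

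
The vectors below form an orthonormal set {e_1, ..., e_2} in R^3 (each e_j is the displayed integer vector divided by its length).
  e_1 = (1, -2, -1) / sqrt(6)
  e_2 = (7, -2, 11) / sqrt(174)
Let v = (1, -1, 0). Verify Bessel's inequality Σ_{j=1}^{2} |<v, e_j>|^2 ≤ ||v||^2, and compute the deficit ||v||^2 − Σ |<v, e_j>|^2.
Σ |<v, e_j>|^2 = 57/29; ||v||^2 = 2; deficit = 1/29

Write each e_j = u_j / sqrt(<u_j, u_j>) where u_j is the displayed integer vector. Then <v, e_j> = <v, u_j> / sqrt(<u_j, u_j>), so |<v, e_j>|^2 = <v, u_j>^2 / <u_j, u_j>.
Coefficients: <v, e_1> = 3/sqrt(6), <v, e_2> = 9/sqrt(174).
Square and sum: Σ |<v, e_j>|^2 = 57/29.
Compute ||v||^2 = v·v = 2.
Deficit = 2 − 57/29 = 1/29 ≥ 0, confirming Bessel's inequality. (The deficit equals ||v − Σ <v,e_j> e_j||^2, the squared distance from v to span{e_j}.)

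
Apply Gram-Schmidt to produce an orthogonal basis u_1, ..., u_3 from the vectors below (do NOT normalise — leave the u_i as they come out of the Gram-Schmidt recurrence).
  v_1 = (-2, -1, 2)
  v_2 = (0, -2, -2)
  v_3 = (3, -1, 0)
Orthogonal basis:
  u_1 = (-2, -1, 2)
  u_2 = (-4/9, -20/9, -14/9)
  u_3 = (33/17, -22/17, 22/17)

Apply the Gram-Schmidt recurrence
  u_1 = v_1
  u_i = v_i − Σ_{j<i} ((v_i · u_j) / (u_j · u_j)) · u_j.

Step by step this gives:
  u_1 = (-2, -1, 2)
  u_2 = (-4/9, -20/9, -14/9)
  u_3 = (33/17, -22/17, 22/17)

Orthogonality check:
  u_2 · u_1 = 0 (should be 0)
  u_3 · u_1 = 0 (should be 0)
  u_3 · u_2 = 0 (should be 0)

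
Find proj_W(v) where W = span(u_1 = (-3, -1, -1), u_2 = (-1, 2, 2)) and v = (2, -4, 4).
proj_W(v) = (2, 0, 0)

Set up U = [u_1 | ... | u_2] ∈ R^(3×2). The projector onto W = col(U) is P = U (U^T U)^(-1) U^T.
Compute U^T U =
  [11, -1]
  [-1, 9],
and U^T v = (-6, -2).
Solve U^T U · c = U^T v for the coefficients: c = (-4/7, -2/7). The projection is proj_W(v) = U c.
Check: (v - proj_W(v)) · u_1 = 0  (should be 0).
Check: (v - proj_W(v)) · u_2 = 0  (should be 0).
Result: proj_W(v) = (2, 0, 0).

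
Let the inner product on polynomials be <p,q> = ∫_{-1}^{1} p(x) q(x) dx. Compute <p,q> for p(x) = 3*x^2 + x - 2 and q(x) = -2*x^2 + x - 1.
<p,q> = 44/15

Expand the product: p(x)·q(x) = -6*x^4 + x^3 + 2*x^2 - 3*x + 2.
∫_{-1}^{1} of each monomial x^k gives [2/(k+1) if k even, 0 if k odd]. Integrating term-by-term (or equivalently evaluating the antiderivative F(x) = -6*x^5/5 + x^4/4 + 2*x^3/3 - 3*x^2/2 + 2*x at the endpoints):
  F(1) − F(−1) = 13/60 − (-163/60) = 44/15.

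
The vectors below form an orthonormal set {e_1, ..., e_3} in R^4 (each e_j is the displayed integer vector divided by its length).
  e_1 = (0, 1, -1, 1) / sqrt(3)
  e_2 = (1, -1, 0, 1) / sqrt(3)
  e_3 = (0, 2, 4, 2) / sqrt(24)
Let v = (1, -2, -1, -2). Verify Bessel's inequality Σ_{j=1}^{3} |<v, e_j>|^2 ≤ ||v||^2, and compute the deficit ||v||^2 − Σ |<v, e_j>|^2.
Σ |<v, e_j>|^2 = 28/3; ||v||^2 = 10; deficit = 2/3

Write each e_j = u_j / sqrt(<u_j, u_j>) where u_j is the displayed integer vector. Then <v, e_j> = <v, u_j> / sqrt(<u_j, u_j>), so |<v, e_j>|^2 = <v, u_j>^2 / <u_j, u_j>.
Coefficients: <v, e_1> = -3/sqrt(3), <v, e_2> = 1/sqrt(3), <v, e_3> = -12/sqrt(24).
Square and sum: Σ |<v, e_j>|^2 = 28/3.
Compute ||v||^2 = v·v = 10.
Deficit = 10 − 28/3 = 2/3 ≥ 0, confirming Bessel's inequality. (The deficit equals ||v − Σ <v,e_j> e_j||^2, the squared distance from v to span{e_j}.)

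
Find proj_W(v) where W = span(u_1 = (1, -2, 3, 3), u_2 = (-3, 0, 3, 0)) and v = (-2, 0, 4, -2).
proj_W(v) = (-67/21, 4/21, 59/21, -2/7)

Set up U = [u_1 | ... | u_2] ∈ R^(4×2). The projector onto W = col(U) is P = U (U^T U)^(-1) U^T.
Compute U^T U =
  [23, 6]
  [6, 18],
and U^T v = (4, 18).
Solve U^T U · c = U^T v for the coefficients: c = (-2/21, 65/63). The projection is proj_W(v) = U c.
Check: (v - proj_W(v)) · u_1 = 0  (should be 0).
Check: (v - proj_W(v)) · u_2 = 0  (should be 0).
Result: proj_W(v) = (-67/21, 4/21, 59/21, -2/7).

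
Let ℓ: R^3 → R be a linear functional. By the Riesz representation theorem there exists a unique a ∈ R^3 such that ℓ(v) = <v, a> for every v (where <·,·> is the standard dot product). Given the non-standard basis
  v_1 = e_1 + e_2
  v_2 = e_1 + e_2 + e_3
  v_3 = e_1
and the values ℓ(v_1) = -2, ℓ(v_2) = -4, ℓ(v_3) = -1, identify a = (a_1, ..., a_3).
a = (-1, -1, -2)

Write a = (a_1, ..., a_3) in the standard basis. For each basis vector v_i, ℓ(v_i) = <v_i, a> is a linear equation in the a_j's. Collect the n equations into a matrix system V a = ℓ, where row i of V is v_i (expressed in the standard basis). Since V is invertible (lower-triangular with 1s on the diagonal, up to permutation), solve by back-substitution:
  V =
[[1, 1, 0],
 [1, 1, 1],
 [1, 0, 0]]
  V a = (-2, -4, -1)
Solving gives a = (-1, -1, -2).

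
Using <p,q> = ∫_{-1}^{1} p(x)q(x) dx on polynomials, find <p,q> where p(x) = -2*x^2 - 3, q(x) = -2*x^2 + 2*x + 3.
<p,q> = -82/5

Expand the product: p(x)·q(x) = 4*x^4 - 4*x^3 - 6*x - 9.
∫_{-1}^{1} of each monomial x^k gives [2/(k+1) if k even, 0 if k odd]. Integrating term-by-term (or equivalently evaluating the antiderivative F(x) = 4*x^5/5 - x^4 - 3*x^2 - 9*x at the endpoints):
  F(1) − F(−1) = -61/5 − (21/5) = -82/5.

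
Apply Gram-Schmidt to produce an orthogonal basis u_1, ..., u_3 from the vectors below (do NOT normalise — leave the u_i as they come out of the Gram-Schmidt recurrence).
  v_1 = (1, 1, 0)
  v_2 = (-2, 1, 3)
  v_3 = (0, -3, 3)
Orthogonal basis:
  u_1 = (1, 1, 0)
  u_2 = (-3/2, 3/2, 3)
  u_3 = (2, -2, 2)

Apply the Gram-Schmidt recurrence
  u_1 = v_1
  u_i = v_i − Σ_{j<i} ((v_i · u_j) / (u_j · u_j)) · u_j.

Step by step this gives:
  u_1 = (1, 1, 0)
  u_2 = (-3/2, 3/2, 3)
  u_3 = (2, -2, 2)

Orthogonality check:
  u_2 · u_1 = 0 (should be 0)
  u_3 · u_1 = 0 (should be 0)
  u_3 · u_2 = 0 (should be 0)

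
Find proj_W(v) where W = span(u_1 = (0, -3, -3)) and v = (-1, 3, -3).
proj_W(v) = (0, 0, 0)

Set up U = [u_1 | ... | u_1] ∈ R^(3×1). The projector onto W = col(U) is P = U (U^T U)^(-1) U^T.
Compute U^T U =
  [18],
and U^T v = (0).
Solve U^T U · c = U^T v for the coefficients: c = (0). The projection is proj_W(v) = U c.
Check: (v - proj_W(v)) · u_1 = 0  (should be 0).
Result: proj_W(v) = (0, 0, 0).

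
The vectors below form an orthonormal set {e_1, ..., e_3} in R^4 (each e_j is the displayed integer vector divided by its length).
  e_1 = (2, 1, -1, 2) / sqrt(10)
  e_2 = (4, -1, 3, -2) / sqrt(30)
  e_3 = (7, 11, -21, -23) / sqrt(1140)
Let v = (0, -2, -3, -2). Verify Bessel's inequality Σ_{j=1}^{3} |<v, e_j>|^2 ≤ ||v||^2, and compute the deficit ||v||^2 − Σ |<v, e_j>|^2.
Σ |<v, e_j>|^2 = 2979/380; ||v||^2 = 17; deficit = 3481/380

Write each e_j = u_j / sqrt(<u_j, u_j>) where u_j is the displayed integer vector. Then <v, e_j> = <v, u_j> / sqrt(<u_j, u_j>), so |<v, e_j>|^2 = <v, u_j>^2 / <u_j, u_j>.
Coefficients: <v, e_1> = -3/sqrt(10), <v, e_2> = -3/sqrt(30), <v, e_3> = 87/sqrt(1140).
Square and sum: Σ |<v, e_j>|^2 = 2979/380.
Compute ||v||^2 = v·v = 17.
Deficit = 17 − 2979/380 = 3481/380 ≥ 0, confirming Bessel's inequality. (The deficit equals ||v − Σ <v,e_j> e_j||^2, the squared distance from v to span{e_j}.)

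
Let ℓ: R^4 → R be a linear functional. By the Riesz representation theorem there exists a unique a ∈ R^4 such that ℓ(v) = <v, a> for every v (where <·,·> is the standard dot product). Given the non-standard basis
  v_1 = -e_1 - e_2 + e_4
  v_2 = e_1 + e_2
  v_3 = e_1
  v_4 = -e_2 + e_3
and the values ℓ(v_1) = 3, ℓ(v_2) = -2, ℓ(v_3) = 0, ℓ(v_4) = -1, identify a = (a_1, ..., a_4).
a = (0, -2, -3, 1)

Write a = (a_1, ..., a_4) in the standard basis. For each basis vector v_i, ℓ(v_i) = <v_i, a> is a linear equation in the a_j's. Collect the n equations into a matrix system V a = ℓ, where row i of V is v_i (expressed in the standard basis). Since V is invertible (lower-triangular with 1s on the diagonal, up to permutation), solve by back-substitution:
  V =
[[-1, -1, 0, 1],
 [1, 1, 0, 0],
 [1, 0, 0, 0],
 [0, -1, 1, 0]]
  V a = (3, -2, 0, -1)
Solving gives a = (0, -2, -3, 1).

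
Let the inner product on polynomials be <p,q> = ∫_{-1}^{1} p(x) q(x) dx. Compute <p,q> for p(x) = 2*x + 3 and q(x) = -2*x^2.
<p,q> = -4

Expand the product: p(x)·q(x) = -4*x^3 - 6*x^2.
∫_{-1}^{1} of each monomial x^k gives [2/(k+1) if k even, 0 if k odd]. Integrating term-by-term (or equivalently evaluating the antiderivative F(x) = -x^4 - 2*x^3 at the endpoints):
  F(1) − F(−1) = -3 − (1) = -4.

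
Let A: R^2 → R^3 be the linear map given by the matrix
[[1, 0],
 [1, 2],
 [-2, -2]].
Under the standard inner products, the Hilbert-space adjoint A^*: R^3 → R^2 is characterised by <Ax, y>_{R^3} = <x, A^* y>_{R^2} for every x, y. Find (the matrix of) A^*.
A^* = A^T =
[[1, 1, -2],
 [0, 2, -2]]

For real matrices with standard dot products, the defining identity <Ax, y> = <x, A^* y> gives (Ax)^T y = x^T (A^*) y, i.e. x^T A^T y = x^T (A^*) y. Since this holds for all x, y, we must have A^* = A^T. Therefore
A^* =
[[1, 1, -2],
 [0, 2, -2]].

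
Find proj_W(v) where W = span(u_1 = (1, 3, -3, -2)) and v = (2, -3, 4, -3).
proj_W(v) = (-13/23, -39/23, 39/23, 26/23)

Set up U = [u_1 | ... | u_1] ∈ R^(4×1). The projector onto W = col(U) is P = U (U^T U)^(-1) U^T.
Compute U^T U =
  [23],
and U^T v = (-13).
Solve U^T U · c = U^T v for the coefficients: c = (-13/23). The projection is proj_W(v) = U c.
Check: (v - proj_W(v)) · u_1 = 0  (should be 0).
Result: proj_W(v) = (-13/23, -39/23, 39/23, 26/23).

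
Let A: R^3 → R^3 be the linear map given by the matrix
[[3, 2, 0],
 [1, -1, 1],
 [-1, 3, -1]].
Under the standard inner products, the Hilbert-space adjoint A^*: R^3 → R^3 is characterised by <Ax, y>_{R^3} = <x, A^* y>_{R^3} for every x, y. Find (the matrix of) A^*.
A^* = A^T =
[[3, 1, -1],
 [2, -1, 3],
 [0, 1, -1]]

For real matrices with standard dot products, the defining identity <Ax, y> = <x, A^* y> gives (Ax)^T y = x^T (A^*) y, i.e. x^T A^T y = x^T (A^*) y. Since this holds for all x, y, we must have A^* = A^T. Therefore
A^* =
[[3, 1, -1],
 [2, -1, 3],
 [0, 1, -1]].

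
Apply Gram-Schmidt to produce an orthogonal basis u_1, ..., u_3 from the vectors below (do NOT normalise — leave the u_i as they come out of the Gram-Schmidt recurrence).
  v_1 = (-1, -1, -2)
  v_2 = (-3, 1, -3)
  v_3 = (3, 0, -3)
Orthogonal basis:
  u_1 = (-1, -1, -2)
  u_2 = (-5/3, 7/3, -1/3)
  u_3 = (27/10, 81/50, -54/25)

Apply the Gram-Schmidt recurrence
  u_1 = v_1
  u_i = v_i − Σ_{j<i} ((v_i · u_j) / (u_j · u_j)) · u_j.

Step by step this gives:
  u_1 = (-1, -1, -2)
  u_2 = (-5/3, 7/3, -1/3)
  u_3 = (27/10, 81/50, -54/25)

Orthogonality check:
  u_2 · u_1 = 0 (should be 0)
  u_3 · u_1 = 0 (should be 0)
  u_3 · u_2 = 0 (should be 0)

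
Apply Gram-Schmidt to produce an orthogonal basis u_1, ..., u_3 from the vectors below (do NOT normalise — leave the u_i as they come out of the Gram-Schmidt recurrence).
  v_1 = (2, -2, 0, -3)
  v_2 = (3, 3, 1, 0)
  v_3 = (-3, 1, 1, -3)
Orthogonal basis:
  u_1 = (2, -2, 0, -3)
  u_2 = (3, 3, 1, 0)
  u_3 = (-752/323, 616/323, 24/19, -48/17)

Apply the Gram-Schmidt recurrence
  u_1 = v_1
  u_i = v_i − Σ_{j<i} ((v_i · u_j) / (u_j · u_j)) · u_j.

Step by step this gives:
  u_1 = (2, -2, 0, -3)
  u_2 = (3, 3, 1, 0)
  u_3 = (-752/323, 616/323, 24/19, -48/17)

Orthogonality check:
  u_2 · u_1 = 0 (should be 0)
  u_3 · u_1 = 0 (should be 0)
  u_3 · u_2 = 0 (should be 0)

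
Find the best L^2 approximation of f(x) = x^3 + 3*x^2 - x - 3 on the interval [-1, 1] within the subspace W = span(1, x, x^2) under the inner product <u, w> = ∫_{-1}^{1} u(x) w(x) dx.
g(x) = 3*x^2 - 2*x/5 - 3

The best approximation g ∈ W is the orthogonal projection of f onto W. Writing g = a_0 + a_1 x + a_2 x^2, the coefficients solve the normal equations G · a = b where
  G_{ij} = <φ_i, φ_j> and b_i = <f, φ_i>, with φ_0 = 1, φ_1 = x, φ_2 = x^2.
G =
  [2, 0, 2/3]
  [0, 2/3, 0]
  [2/3, 0, 2/5],
b = (-4, -4/15, -4/5).
Solving gives a_0 = -3, a_1 = -2/5, a_2 = 3, so
  g(x) = 3*x^2 - 2*x/5 - 3.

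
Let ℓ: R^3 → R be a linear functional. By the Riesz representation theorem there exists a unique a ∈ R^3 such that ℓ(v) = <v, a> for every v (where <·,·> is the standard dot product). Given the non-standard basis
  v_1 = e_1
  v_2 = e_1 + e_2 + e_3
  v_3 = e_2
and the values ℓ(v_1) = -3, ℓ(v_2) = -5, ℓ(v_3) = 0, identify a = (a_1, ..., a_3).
a = (-3, 0, -2)

Write a = (a_1, ..., a_3) in the standard basis. For each basis vector v_i, ℓ(v_i) = <v_i, a> is a linear equation in the a_j's. Collect the n equations into a matrix system V a = ℓ, where row i of V is v_i (expressed in the standard basis). Since V is invertible (lower-triangular with 1s on the diagonal, up to permutation), solve by back-substitution:
  V =
[[1, 0, 0],
 [1, 1, 1],
 [0, 1, 0]]
  V a = (-3, -5, 0)
Solving gives a = (-3, 0, -2).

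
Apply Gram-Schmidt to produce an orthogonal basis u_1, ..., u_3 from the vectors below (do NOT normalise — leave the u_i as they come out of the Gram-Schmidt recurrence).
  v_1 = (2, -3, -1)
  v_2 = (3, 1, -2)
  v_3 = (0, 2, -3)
Orthogonal basis:
  u_1 = (2, -3, -1)
  u_2 = (16/7, 29/14, -23/14)
  u_3 = (-217/171, -31/171, -341/171)

Apply the Gram-Schmidt recurrence
  u_1 = v_1
  u_i = v_i − Σ_{j<i} ((v_i · u_j) / (u_j · u_j)) · u_j.

Step by step this gives:
  u_1 = (2, -3, -1)
  u_2 = (16/7, 29/14, -23/14)
  u_3 = (-217/171, -31/171, -341/171)

Orthogonality check:
  u_2 · u_1 = 0 (should be 0)
  u_3 · u_1 = 0 (should be 0)
  u_3 · u_2 = 0 (should be 0)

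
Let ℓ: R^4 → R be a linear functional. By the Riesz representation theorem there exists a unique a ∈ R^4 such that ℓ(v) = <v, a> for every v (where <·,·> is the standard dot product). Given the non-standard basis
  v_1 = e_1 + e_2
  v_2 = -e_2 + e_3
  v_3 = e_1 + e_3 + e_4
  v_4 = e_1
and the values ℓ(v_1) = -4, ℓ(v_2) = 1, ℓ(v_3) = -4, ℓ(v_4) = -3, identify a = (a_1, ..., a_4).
a = (-3, -1, 0, -1)

Write a = (a_1, ..., a_4) in the standard basis. For each basis vector v_i, ℓ(v_i) = <v_i, a> is a linear equation in the a_j's. Collect the n equations into a matrix system V a = ℓ, where row i of V is v_i (expressed in the standard basis). Since V is invertible (lower-triangular with 1s on the diagonal, up to permutation), solve by back-substitution:
  V =
[[1, 1, 0, 0],
 [0, -1, 1, 0],
 [1, 0, 1, 1],
 [1, 0, 0, 0]]
  V a = (-4, 1, -4, -3)
Solving gives a = (-3, -1, 0, -1).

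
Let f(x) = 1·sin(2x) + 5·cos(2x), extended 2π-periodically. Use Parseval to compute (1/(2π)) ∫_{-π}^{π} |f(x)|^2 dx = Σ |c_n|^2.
Σ |c_n|^2 = 13

Expand |f|^2 and use orthogonality of {sin(nx), cos(mx)} on [-π, π]:
  ∫_{-π}^{π} sin(nx)^2 dx = π, ∫ cos(mx)^2 dx = π, and cross terms integrate to 0.
So ∫_{-π}^{π} f(x)^2 dx = 1^2 · π + 5^2 · π = (1 + 25)π.
Divide by 2π: (1 + 25)/2 = 13.
By Parseval, this equals Σ |c_n|^2.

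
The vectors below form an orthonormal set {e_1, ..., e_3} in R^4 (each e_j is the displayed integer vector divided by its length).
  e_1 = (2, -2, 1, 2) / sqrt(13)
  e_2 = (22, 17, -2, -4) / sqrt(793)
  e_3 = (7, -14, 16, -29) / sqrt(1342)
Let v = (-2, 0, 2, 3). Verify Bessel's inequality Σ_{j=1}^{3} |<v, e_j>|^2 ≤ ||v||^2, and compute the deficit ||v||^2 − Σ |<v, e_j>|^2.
Σ |<v, e_j>|^2 = 205/22; ||v||^2 = 17; deficit = 169/22

Write each e_j = u_j / sqrt(<u_j, u_j>) where u_j is the displayed integer vector. Then <v, e_j> = <v, u_j> / sqrt(<u_j, u_j>), so |<v, e_j>|^2 = <v, u_j>^2 / <u_j, u_j>.
Coefficients: <v, e_1> = 4/sqrt(13), <v, e_2> = -60/sqrt(793), <v, e_3> = -69/sqrt(1342).
Square and sum: Σ |<v, e_j>|^2 = 205/22.
Compute ||v||^2 = v·v = 17.
Deficit = 17 − 205/22 = 169/22 ≥ 0, confirming Bessel's inequality. (The deficit equals ||v − Σ <v,e_j> e_j||^2, the squared distance from v to span{e_j}.)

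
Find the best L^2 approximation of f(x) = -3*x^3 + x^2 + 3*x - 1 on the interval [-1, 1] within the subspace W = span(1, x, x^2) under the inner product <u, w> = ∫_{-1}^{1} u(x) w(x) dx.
g(x) = x^2 + 6*x/5 - 1

The best approximation g ∈ W is the orthogonal projection of f onto W. Writing g = a_0 + a_1 x + a_2 x^2, the coefficients solve the normal equations G · a = b where
  G_{ij} = <φ_i, φ_j> and b_i = <f, φ_i>, with φ_0 = 1, φ_1 = x, φ_2 = x^2.
G =
  [2, 0, 2/3]
  [0, 2/3, 0]
  [2/3, 0, 2/5],
b = (-4/3, 4/5, -4/15).
Solving gives a_0 = -1, a_1 = 6/5, a_2 = 1, so
  g(x) = x^2 + 6*x/5 - 1.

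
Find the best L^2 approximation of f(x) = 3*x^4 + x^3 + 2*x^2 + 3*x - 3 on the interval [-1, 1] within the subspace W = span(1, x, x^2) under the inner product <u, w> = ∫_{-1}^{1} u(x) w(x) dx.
g(x) = 32*x^2/7 + 18*x/5 - 114/35

The best approximation g ∈ W is the orthogonal projection of f onto W. Writing g = a_0 + a_1 x + a_2 x^2, the coefficients solve the normal equations G · a = b where
  G_{ij} = <φ_i, φ_j> and b_i = <f, φ_i>, with φ_0 = 1, φ_1 = x, φ_2 = x^2.
G =
  [2, 0, 2/3]
  [0, 2/3, 0]
  [2/3, 0, 2/5],
b = (-52/15, 12/5, -12/35).
Solving gives a_0 = -114/35, a_1 = 18/5, a_2 = 32/7, so
  g(x) = 32*x^2/7 + 18*x/5 - 114/35.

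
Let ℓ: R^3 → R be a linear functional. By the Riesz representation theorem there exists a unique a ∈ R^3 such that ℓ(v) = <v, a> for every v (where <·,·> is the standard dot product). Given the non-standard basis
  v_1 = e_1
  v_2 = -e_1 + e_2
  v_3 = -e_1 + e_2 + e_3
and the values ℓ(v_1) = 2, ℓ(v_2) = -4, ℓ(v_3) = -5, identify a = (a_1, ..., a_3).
a = (2, -2, -1)

Write a = (a_1, ..., a_3) in the standard basis. For each basis vector v_i, ℓ(v_i) = <v_i, a> is a linear equation in the a_j's. Collect the n equations into a matrix system V a = ℓ, where row i of V is v_i (expressed in the standard basis). Since V is invertible (lower-triangular with 1s on the diagonal, up to permutation), solve by back-substitution:
  V =
[[1, 0, 0],
 [-1, 1, 0],
 [-1, 1, 1]]
  V a = (2, -4, -5)
Solving gives a = (2, -2, -1).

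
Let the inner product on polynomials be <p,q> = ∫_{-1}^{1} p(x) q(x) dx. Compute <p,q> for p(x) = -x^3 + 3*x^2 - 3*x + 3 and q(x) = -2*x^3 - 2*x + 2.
<p,q> = 832/35

Expand the product: p(x)·q(x) = 2*x^6 - 6*x^5 + 8*x^4 - 14*x^3 + 12*x^2 - 12*x + 6.
∫_{-1}^{1} of each monomial x^k gives [2/(k+1) if k even, 0 if k odd]. Integrating term-by-term (or equivalently evaluating the antiderivative F(x) = 2*x^7/7 - x^6 + 8*x^5/5 - 7*x^4/2 + 4*x^3 - 6*x^2 + 6*x at the endpoints):
  F(1) − F(−1) = 97/70 − (-1567/70) = 832/35.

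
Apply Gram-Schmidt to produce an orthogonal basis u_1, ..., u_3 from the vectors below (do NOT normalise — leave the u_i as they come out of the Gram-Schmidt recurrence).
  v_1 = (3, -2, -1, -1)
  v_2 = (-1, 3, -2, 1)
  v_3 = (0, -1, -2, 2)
Orthogonal basis:
  u_1 = (3, -2, -1, -1)
  u_2 = (3/5, 29/15, -38/15, 7/15)
  u_3 = (-101/161, -236/161, -146/161, 45/23)

Apply the Gram-Schmidt recurrence
  u_1 = v_1
  u_i = v_i − Σ_{j<i} ((v_i · u_j) / (u_j · u_j)) · u_j.

Step by step this gives:
  u_1 = (3, -2, -1, -1)
  u_2 = (3/5, 29/15, -38/15, 7/15)
  u_3 = (-101/161, -236/161, -146/161, 45/23)

Orthogonality check:
  u_2 · u_1 = 0 (should be 0)
  u_3 · u_1 = 0 (should be 0)
  u_3 · u_2 = 0 (should be 0)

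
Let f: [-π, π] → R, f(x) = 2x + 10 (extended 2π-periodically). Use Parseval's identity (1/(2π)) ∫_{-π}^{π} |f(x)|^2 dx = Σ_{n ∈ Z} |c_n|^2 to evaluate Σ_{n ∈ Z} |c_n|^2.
Σ |c_n|^2 = 4π^2/3 + 100

Expand and integrate term by term over [-π, π]:
  ∫ (2x)^2 dx = 4·(2π^3/3); ∫ 2·2·(10)·x dx = 0 (odd integrand); ∫ 10^2 dx = 100·2π.
So (1/(2π)) ∫_{-π}^{π} (2x + 10)^2 dx = 4π^2/3 + 100 = 4π^2/3 + 100.
Parseval ⇒ Σ |c_n|^2 = 4π^2/3 + 100.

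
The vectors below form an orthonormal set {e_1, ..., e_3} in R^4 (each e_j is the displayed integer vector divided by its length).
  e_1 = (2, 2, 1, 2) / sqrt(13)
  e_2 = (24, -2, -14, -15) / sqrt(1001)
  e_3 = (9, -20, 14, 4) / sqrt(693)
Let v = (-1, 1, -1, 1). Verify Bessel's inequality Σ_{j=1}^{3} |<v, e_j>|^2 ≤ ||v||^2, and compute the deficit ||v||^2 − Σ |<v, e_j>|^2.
Σ |<v, e_j>|^2 = 3; ||v||^2 = 4; deficit = 1

Write each e_j = u_j / sqrt(<u_j, u_j>) where u_j is the displayed integer vector. Then <v, e_j> = <v, u_j> / sqrt(<u_j, u_j>), so |<v, e_j>|^2 = <v, u_j>^2 / <u_j, u_j>.
Coefficients: <v, e_1> = 1/sqrt(13), <v, e_2> = -27/sqrt(1001), <v, e_3> = -39/sqrt(693).
Square and sum: Σ |<v, e_j>|^2 = 3.
Compute ||v||^2 = v·v = 4.
Deficit = 4 − 3 = 1 ≥ 0, confirming Bessel's inequality. (The deficit equals ||v − Σ <v,e_j> e_j||^2, the squared distance from v to span{e_j}.)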